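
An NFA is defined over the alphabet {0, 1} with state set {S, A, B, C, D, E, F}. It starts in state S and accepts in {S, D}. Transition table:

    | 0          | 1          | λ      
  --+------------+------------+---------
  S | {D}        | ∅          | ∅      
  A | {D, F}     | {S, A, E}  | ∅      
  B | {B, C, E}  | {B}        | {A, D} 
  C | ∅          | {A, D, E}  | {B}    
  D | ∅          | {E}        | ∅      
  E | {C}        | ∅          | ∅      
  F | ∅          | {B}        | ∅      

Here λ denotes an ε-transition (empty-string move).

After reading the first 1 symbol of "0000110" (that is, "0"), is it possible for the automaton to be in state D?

Start in {S}.
Read '0': {S} → {D}.
State D is in {D}.

Yes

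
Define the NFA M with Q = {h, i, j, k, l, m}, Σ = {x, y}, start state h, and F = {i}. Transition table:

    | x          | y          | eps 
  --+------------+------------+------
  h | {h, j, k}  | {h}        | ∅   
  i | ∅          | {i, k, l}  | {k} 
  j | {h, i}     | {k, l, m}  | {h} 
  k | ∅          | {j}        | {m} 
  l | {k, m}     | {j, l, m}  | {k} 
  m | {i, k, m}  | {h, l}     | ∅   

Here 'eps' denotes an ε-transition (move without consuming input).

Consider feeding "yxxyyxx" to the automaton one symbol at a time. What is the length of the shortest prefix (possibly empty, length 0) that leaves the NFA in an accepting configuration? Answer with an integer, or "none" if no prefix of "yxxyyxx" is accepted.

Start in {h}.
Read 'y': {h} → {h}.
Read 'x': {h} → {h, j, k, m}.
Read 'x': {h, j, k, m} → {h, i, j, k, m}.
None of the earlier sets intersect F, but {h, i, j, k, m} does.

3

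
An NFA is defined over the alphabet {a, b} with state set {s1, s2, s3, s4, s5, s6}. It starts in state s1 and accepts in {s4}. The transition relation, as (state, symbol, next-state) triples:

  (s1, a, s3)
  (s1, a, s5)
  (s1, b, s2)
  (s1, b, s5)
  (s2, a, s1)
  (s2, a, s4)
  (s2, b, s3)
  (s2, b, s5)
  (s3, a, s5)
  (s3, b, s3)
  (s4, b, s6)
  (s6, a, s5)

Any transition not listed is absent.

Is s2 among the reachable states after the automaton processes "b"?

Yes

Start in {s1}.
Read 'b': {s1} → {s2, s5}.
State s2 is in {s2, s5}.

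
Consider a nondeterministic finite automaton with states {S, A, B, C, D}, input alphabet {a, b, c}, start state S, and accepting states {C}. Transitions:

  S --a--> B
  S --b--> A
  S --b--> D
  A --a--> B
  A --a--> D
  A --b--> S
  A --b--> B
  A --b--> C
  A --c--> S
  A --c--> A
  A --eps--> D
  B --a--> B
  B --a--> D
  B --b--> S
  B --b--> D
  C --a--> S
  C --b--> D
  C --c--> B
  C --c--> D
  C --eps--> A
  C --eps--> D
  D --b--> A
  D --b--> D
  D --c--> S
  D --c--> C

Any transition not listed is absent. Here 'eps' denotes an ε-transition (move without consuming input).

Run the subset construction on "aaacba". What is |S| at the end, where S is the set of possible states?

Start in {S}.
Read 'a': S→{B}; now {B}.
Read 'a': B→{B, D}; now {B, D}.
Read 'a': B→{B, D}, D→∅; now {B, D}.
Read 'c': B→∅, D→{S, C}; union {S, C}; ε-closure = {S, A, C, D}.
Read 'b': S→{A, D}, A→{S, B, C}, C→{D}, D→{A, D}; now {S, A, B, C, D}.
Read 'a': S→{B}, A→{B, D}, B→{B, D}, C→{S}, D→∅; now {S, B, D}.
That set has 3 states.

3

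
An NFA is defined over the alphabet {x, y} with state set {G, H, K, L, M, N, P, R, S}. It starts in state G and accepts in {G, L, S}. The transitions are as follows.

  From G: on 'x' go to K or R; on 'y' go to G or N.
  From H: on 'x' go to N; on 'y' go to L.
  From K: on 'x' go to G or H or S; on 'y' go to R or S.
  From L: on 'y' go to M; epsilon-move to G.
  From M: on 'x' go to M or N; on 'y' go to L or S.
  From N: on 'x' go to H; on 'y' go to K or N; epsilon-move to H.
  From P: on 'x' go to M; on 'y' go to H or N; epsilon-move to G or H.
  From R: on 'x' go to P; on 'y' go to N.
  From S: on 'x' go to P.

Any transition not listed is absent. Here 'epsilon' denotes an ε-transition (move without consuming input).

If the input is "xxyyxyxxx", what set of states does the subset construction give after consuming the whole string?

Start in {G}.
Read 'x': {G} → {K, R}.
Read 'x': {K, R} → {G, H, P, S}.
Read 'y': {G, H, P, S} → {G, H, L, N}.
Read 'y': {G, H, L, N} → {G, H, K, L, M, N}.
Read 'x': {G, H, K, L, M, N} → {G, H, K, M, N, R, S}.
Read 'y': {G, H, K, M, N, R, S} → {G, H, K, L, N, R, S}.
Read 'x': {G, H, K, L, N, R, S} → {G, H, K, N, P, R, S}.
Read 'x': {G, H, K, N, P, R, S} → {G, H, K, M, N, P, R, S}.
Read 'x': {G, H, K, M, N, P, R, S} → {G, H, K, M, N, P, R, S}.

{G, H, K, M, N, P, R, S}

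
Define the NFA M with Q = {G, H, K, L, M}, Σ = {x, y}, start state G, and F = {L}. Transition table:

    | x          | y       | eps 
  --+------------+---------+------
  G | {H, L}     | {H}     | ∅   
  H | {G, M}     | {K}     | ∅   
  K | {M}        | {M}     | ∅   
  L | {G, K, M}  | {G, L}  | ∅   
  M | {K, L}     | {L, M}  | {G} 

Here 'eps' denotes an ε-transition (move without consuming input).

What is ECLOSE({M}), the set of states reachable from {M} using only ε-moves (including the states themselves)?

Begin with {M}.
ε-move M → G; add G.

{G, M}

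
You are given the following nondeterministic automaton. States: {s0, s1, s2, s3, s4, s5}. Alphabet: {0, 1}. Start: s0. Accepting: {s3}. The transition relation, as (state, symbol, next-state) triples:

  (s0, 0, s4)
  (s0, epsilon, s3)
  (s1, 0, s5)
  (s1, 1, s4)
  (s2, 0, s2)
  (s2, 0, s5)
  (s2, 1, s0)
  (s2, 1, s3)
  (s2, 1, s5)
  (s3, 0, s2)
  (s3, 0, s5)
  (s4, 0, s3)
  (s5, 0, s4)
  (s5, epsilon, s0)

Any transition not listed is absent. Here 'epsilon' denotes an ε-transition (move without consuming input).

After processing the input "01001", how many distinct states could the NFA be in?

3

Start: ε-closure({s0}) = {s0, s3}.
Read '0': {s0, s3} → {s0, s2, s3, s4, s5}.
Read '1': {s0, s2, s3, s4, s5} → {s0, s3, s5}.
Read '0': {s0, s3, s5} → {s0, s2, s3, s4, s5}.
Read '0': {s0, s2, s3, s4, s5} → {s0, s2, s3, s4, s5}.
Read '1': {s0, s2, s3, s4, s5} → {s0, s3, s5}.
That set has 3 states.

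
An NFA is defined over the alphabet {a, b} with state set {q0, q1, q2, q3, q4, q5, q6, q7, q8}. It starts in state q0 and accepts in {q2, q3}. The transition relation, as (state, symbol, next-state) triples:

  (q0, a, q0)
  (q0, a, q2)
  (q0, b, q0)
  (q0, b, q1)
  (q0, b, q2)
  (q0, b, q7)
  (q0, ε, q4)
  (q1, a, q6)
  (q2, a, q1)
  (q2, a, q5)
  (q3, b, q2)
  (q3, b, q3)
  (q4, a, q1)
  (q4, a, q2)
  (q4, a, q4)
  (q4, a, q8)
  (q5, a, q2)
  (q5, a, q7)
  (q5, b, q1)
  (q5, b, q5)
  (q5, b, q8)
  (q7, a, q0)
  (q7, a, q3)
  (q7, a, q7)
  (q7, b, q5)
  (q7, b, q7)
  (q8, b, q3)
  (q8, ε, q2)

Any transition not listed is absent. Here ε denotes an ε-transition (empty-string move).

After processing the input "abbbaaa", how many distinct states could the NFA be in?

9

Start: ε-closure({q0}) = {q0, q4}.
Read 'a': {q0, q4} → {q0, q1, q2, q4, q8}.
Read 'b': {q0, q1, q2, q4, q8} → {q0, q1, q2, q3, q4, q7}.
Read 'b': {q0, q1, q2, q3, q4, q7} → {q0, q1, q2, q3, q4, q5, q7}.
Read 'b': {q0, q1, q2, q3, q4, q5, q7} → {q0, q1, q2, q3, q4, q5, q7, q8}.
Read 'a': {q0, q1, q2, q3, q4, q5, q7, q8} → {q0, q1, q2, q3, q4, q5, q6, q7, q8}.
Read 'a': {q0, q1, q2, q3, q4, q5, q6, q7, q8} → {q0, q1, q2, q3, q4, q5, q6, q7, q8}.
Read 'a': {q0, q1, q2, q3, q4, q5, q6, q7, q8} → {q0, q1, q2, q3, q4, q5, q6, q7, q8}.
That set has 9 states.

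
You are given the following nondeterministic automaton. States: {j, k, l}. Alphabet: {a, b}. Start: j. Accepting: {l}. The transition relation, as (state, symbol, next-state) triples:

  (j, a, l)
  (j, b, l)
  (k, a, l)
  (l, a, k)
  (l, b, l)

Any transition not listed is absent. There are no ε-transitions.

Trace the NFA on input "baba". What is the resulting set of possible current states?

∅

Start in {j}.
Read 'b': j→{l}; now {l}.
Read 'a': l→{k}; now {k}.
Read 'b': k→∅; now ∅.
The set is empty and remains empty for the remaining 1 symbol.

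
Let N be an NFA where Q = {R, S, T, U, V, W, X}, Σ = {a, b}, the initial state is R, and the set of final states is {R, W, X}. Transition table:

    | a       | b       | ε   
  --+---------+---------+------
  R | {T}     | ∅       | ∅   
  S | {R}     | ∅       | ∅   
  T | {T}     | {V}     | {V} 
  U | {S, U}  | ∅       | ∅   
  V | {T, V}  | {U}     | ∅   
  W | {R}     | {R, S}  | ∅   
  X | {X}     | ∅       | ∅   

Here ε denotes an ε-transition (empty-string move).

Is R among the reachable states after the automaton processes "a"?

Start in {R}.
Read 'a': R→{T}; union {T}; ε-closure = {T, V}.
State R is not in {T, V}.

No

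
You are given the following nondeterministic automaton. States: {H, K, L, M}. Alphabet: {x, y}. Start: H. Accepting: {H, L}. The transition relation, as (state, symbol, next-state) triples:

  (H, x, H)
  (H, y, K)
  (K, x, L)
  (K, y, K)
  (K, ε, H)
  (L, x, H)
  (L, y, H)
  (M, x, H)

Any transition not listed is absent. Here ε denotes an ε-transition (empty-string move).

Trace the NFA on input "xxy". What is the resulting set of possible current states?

Start in {H}.
Read 'x': {H} → {H}.
Read 'x': {H} → {H}.
Read 'y': {H} → {H, K}.

{H, K}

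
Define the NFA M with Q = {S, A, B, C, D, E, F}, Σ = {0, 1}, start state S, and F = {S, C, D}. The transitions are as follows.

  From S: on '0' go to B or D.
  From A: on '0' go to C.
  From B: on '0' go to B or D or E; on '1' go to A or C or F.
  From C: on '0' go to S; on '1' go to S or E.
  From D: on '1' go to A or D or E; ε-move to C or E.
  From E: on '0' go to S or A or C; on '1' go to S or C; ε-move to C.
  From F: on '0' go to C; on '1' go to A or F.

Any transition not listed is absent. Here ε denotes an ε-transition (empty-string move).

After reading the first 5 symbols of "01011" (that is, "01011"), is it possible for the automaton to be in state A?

Yes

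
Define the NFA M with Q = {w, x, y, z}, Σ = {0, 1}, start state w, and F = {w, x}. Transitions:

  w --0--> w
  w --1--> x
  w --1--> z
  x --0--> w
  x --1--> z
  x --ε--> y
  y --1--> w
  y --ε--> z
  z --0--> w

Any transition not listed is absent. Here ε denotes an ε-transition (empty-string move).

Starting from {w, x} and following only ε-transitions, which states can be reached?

Begin with {w, x}.
ε-move x → y; add y.
ε-move y → z; add z.

{w, x, y, z}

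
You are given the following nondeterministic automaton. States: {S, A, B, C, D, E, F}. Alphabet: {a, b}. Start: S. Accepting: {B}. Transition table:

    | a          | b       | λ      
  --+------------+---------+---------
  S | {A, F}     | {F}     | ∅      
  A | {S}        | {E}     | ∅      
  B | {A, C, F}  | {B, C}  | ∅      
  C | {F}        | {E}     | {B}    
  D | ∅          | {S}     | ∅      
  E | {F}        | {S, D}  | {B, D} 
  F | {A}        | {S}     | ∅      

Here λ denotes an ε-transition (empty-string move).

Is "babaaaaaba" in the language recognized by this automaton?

Yes

Start in {S}.
Read 'b': S→{F}; now {F}.
Read 'a': F→{A}; now {A}.
Read 'b': A→{E}; union {E}; ε-closure = {B, D, E}.
Read 'a': B→{A, C, F}, D→∅, E→{F}; union {A, C, F}; ε-closure = {A, B, C, F}.
Read 'a': A→{S}, B→{A, C, F}, C→{F}, F→{A}; union {S, A, C, F}; ε-closure = {S, A, B, C, F}.
Read 'a': S→{A, F}, A→{S}, B→{A, C, F}, C→{F}, F→{A}; union {S, A, C, F}; ε-closure = {S, A, B, C, F}.
Read 'a': S→{A, F}, A→{S}, B→{A, C, F}, C→{F}, F→{A}; union {S, A, C, F}; ε-closure = {S, A, B, C, F}.
Read 'a': S→{A, F}, A→{S}, B→{A, C, F}, C→{F}, F→{A}; union {S, A, C, F}; ε-closure = {S, A, B, C, F}.
Read 'b': S→{F}, A→{E}, B→{B, C}, C→{E}, F→{S}; union {S, B, C, E, F}; ε-closure = {S, B, C, D, E, F}.
Read 'a': S→{A, F}, B→{A, C, F}, C→{F}, D→∅, E→{F}, F→{A}; union {A, C, F}; ε-closure = {A, B, C, F}.
The final set {A, B, C, F} contains the accepting state B.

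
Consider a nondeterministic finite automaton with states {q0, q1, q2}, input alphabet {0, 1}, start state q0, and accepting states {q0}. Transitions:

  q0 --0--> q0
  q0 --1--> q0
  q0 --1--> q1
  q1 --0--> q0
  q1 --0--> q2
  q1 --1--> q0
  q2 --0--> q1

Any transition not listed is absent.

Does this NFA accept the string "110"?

Start in {q0}.
Read '1': {q0} → {q0, q1}.
Read '1': {q0, q1} → {q0, q1}.
Read '0': {q0, q1} → {q0, q2}.
The final set {q0, q2} contains the accepting state q0.

Yes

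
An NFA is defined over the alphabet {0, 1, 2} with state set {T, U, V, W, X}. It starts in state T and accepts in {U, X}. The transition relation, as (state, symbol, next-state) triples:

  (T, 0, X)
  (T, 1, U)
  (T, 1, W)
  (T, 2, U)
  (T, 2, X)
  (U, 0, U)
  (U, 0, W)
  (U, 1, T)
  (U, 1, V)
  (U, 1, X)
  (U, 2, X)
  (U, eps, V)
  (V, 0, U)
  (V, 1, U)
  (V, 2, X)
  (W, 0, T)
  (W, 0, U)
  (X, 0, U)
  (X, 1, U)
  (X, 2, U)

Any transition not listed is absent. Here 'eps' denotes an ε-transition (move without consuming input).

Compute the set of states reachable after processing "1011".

{T, U, V, W, X}

Start in {T}.
Read '1': {T} → {U, V, W}.
Read '0': {U, V, W} → {T, U, V, W}.
Read '1': {T, U, V, W} → {T, U, V, W, X}.
Read '1': {T, U, V, W, X} → {T, U, V, W, X}.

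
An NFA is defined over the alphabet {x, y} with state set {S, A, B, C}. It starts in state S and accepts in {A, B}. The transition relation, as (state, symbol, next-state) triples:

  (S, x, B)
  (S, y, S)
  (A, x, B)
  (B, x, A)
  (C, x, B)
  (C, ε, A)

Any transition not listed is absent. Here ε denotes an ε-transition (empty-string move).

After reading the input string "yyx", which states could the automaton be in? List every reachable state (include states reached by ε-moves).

Start in {S}.
Read 'y': S→{S}; now {S}.
Read 'y': S→{S}; now {S}.
Read 'x': S→{B}; now {B}.

{B}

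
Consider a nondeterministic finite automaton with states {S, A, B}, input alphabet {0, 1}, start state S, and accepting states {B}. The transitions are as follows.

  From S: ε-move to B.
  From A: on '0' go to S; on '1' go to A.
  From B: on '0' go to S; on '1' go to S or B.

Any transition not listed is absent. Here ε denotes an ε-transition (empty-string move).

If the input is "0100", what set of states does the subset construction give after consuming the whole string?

{S, B}

Start: ε-closure({S}) = {S, B}.
Read '0': S→∅, B→{S}; union {S}; ε-closure = {S, B}.
Read '1': S→∅, B→{S, B}; now {S, B}.
Read '0': S→∅, B→{S}; union {S}; ε-closure = {S, B}.
Read '0': S→∅, B→{S}; union {S}; ε-closure = {S, B}.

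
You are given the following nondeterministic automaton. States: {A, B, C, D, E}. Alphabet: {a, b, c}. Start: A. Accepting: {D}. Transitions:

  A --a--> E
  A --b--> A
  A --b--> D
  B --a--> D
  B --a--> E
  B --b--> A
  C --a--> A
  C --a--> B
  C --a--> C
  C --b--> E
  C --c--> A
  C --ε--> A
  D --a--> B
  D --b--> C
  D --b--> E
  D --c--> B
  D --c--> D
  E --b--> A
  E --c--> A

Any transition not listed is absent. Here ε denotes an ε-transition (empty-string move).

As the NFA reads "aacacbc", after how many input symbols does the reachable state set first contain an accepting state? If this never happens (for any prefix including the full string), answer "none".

none

Start in {A}.
Read 'a': A→{E}; now {E}.
Read 'a': E→∅; now ∅.
The set is empty and remains empty for the remaining 5 symbols.
No reachable set along the way intersects F.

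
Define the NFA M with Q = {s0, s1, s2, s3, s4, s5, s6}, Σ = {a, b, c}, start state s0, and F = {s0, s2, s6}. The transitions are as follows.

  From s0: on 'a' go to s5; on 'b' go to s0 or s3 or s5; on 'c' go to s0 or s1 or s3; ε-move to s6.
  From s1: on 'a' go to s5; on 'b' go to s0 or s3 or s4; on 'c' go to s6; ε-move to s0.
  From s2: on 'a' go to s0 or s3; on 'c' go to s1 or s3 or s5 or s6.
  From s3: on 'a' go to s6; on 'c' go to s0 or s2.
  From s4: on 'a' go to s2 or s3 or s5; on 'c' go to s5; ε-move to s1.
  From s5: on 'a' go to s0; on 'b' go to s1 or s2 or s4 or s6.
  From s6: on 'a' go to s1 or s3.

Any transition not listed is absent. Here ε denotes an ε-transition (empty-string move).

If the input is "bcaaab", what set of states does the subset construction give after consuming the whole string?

Start: ε-closure({s0}) = {s0, s6}.
Read 'b': s0→{s0, s3, s5}, s6→∅; union {s0, s3, s5}; ε-closure = {s0, s3, s5, s6}.
Read 'c': s0→{s0, s1, s3}, s3→{s0, s2}, s5→∅, s6→∅; union {s0, s1, s2, s3}; ε-closure = {s0, s1, s2, s3, s6}.
Read 'a': s0→{s5}, s1→{s5}, s2→{s0, s3}, s3→{s6}, s6→{s1, s3}; now {s0, s1, s3, s5, s6}.
Read 'a': s0→{s5}, s1→{s5}, s3→{s6}, s5→{s0}, s6→{s1, s3}; now {s0, s1, s3, s5, s6}.
Read 'a': s0→{s5}, s1→{s5}, s3→{s6}, s5→{s0}, s6→{s1, s3}; now {s0, s1, s3, s5, s6}.
Read 'b': s0→{s0, s3, s5}, s1→{s0, s3, s4}, s3→∅, s5→{s1, s2, s4, s6}, s6→∅; now {s0, s1, s2, s3, s4, s5, s6}.

{s0, s1, s2, s3, s4, s5, s6}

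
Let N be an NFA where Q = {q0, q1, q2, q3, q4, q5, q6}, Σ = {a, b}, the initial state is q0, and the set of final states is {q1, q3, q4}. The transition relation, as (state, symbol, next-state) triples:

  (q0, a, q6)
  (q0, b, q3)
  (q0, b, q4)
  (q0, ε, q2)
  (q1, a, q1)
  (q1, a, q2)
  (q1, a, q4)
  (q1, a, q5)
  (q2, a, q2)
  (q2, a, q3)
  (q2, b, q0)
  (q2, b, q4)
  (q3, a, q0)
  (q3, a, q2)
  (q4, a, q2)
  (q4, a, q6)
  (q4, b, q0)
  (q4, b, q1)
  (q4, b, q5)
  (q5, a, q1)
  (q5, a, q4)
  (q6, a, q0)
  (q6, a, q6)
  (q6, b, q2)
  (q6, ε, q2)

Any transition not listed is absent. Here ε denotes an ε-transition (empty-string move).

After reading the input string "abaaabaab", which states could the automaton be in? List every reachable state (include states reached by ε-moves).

Start: ε-closure({q0}) = {q0, q2}.
Read 'a': {q0, q2} → {q2, q3, q6}.
Read 'b': {q2, q3, q6} → {q0, q2, q4}.
Read 'a': {q0, q2, q4} → {q2, q3, q6}.
Read 'a': {q2, q3, q6} → {q0, q2, q3, q6}.
Read 'a': {q0, q2, q3, q6} → {q0, q2, q3, q6}.
Read 'b': {q0, q2, q3, q6} → {q0, q2, q3, q4}.
Read 'a': {q0, q2, q3, q4} → {q0, q2, q3, q6}.
Read 'a': {q0, q2, q3, q6} → {q0, q2, q3, q6}.
Read 'b': {q0, q2, q3, q6} → {q0, q2, q3, q4}.

{q0, q2, q3, q4}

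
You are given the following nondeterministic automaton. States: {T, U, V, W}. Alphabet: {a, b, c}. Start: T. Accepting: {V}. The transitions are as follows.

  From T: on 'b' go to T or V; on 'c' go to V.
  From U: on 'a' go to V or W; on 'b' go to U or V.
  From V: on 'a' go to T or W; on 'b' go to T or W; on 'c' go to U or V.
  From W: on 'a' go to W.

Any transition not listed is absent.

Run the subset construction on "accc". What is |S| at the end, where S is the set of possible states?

Start in {T}.
Read 'a': T→∅; now ∅.
The set is empty and remains empty for the remaining 3 symbols.
That set has 0 states.

0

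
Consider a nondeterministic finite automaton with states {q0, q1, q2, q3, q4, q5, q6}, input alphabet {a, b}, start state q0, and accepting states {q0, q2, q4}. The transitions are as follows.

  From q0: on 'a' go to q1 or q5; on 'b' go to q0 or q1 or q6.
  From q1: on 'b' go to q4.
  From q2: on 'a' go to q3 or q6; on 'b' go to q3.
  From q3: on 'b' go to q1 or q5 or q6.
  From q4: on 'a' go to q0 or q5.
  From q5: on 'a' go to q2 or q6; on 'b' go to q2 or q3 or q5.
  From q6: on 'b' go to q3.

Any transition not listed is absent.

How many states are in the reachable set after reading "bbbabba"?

6

Start in {q0}.
Read 'b': q0→{q0, q1, q6}; now {q0, q1, q6}.
Read 'b': q0→{q0, q1, q6}, q1→{q4}, q6→{q3}; now {q0, q1, q3, q4, q6}.
Read 'b': q0→{q0, q1, q6}, q1→{q4}, q3→{q1, q5, q6}, q4→∅, q6→{q3}; now {q0, q1, q3, q4, q5, q6}.
Read 'a': q0→{q1, q5}, q1→∅, q3→∅, q4→{q0, q5}, q5→{q2, q6}, q6→∅; now {q0, q1, q2, q5, q6}.
Read 'b': q0→{q0, q1, q6}, q1→{q4}, q2→{q3}, q5→{q2, q3, q5}, q6→{q3}; now {q0, q1, q2, q3, q4, q5, q6}.
Read 'b': q0→{q0, q1, q6}, q1→{q4}, q2→{q3}, q3→{q1, q5, q6}, q4→∅, q5→{q2, q3, q5}, q6→{q3}; now {q0, q1, q2, q3, q4, q5, q6}.
Read 'a': q0→{q1, q5}, q1→∅, q2→{q3, q6}, q3→∅, q4→{q0, q5}, q5→{q2, q6}, q6→∅; now {q0, q1, q2, q3, q5, q6}.
That set has 6 states.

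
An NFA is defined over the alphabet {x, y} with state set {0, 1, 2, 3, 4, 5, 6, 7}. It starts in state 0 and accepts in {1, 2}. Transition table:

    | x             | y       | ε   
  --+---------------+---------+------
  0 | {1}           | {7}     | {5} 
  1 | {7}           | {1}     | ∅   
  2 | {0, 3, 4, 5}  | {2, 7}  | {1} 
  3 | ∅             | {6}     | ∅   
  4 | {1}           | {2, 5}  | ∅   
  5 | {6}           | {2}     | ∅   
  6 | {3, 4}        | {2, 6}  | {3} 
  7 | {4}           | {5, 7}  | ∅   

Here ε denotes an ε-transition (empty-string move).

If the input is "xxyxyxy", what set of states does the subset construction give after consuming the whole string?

{1, 2, 3, 5, 6, 7}

Start: ε-closure({0}) = {0, 5}.
Read 'x': 0→{1}, 5→{6}; union {1, 6}; ε-closure = {1, 3, 6}.
Read 'x': 1→{7}, 3→∅, 6→{3, 4}; now {3, 4, 7}.
Read 'y': 3→{6}, 4→{2, 5}, 7→{5, 7}; union {2, 5, 6, 7}; ε-closure = {1, 2, 3, 5, 6, 7}.
Read 'x': 1→{7}, 2→{0, 3, 4, 5}, 3→∅, 5→{6}, 6→{3, 4}, 7→{4}; now {0, 3, 4, 5, 6, 7}.
Read 'y': 0→{7}, 3→{6}, 4→{2, 5}, 5→{2}, 6→{2, 6}, 7→{5, 7}; union {2, 5, 6, 7}; ε-closure = {1, 2, 3, 5, 6, 7}.
Read 'x': 1→{7}, 2→{0, 3, 4, 5}, 3→∅, 5→{6}, 6→{3, 4}, 7→{4}; now {0, 3, 4, 5, 6, 7}.
Read 'y': 0→{7}, 3→{6}, 4→{2, 5}, 5→{2}, 6→{2, 6}, 7→{5, 7}; union {2, 5, 6, 7}; ε-closure = {1, 2, 3, 5, 6, 7}.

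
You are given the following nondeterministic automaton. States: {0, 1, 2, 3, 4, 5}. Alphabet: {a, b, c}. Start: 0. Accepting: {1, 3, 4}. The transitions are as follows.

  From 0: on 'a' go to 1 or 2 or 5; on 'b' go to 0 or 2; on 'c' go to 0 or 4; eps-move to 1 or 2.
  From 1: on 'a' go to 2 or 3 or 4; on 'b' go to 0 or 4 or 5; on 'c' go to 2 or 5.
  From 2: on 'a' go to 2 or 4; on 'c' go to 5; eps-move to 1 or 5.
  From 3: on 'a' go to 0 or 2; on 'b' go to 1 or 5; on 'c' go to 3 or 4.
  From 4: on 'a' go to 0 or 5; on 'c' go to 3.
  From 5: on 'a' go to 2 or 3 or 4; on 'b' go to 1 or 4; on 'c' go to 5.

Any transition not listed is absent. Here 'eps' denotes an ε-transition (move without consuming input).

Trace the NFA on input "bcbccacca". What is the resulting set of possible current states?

Start: ε-closure({0}) = {0, 1, 2, 5}.
Read 'b': 0→{0, 2}, 1→{0, 4, 5}, 2→∅, 5→{1, 4}; now {0, 1, 2, 4, 5}.
Read 'c': 0→{0, 4}, 1→{2, 5}, 2→{5}, 4→{3}, 5→{5}; union {0, 2, 3, 4, 5}; ε-closure = {0, 1, 2, 3, 4, 5}.
Read 'b': 0→{0, 2}, 1→{0, 4, 5}, 2→∅, 3→{1, 5}, 4→∅, 5→{1, 4}; now {0, 1, 2, 4, 5}.
Read 'c': 0→{0, 4}, 1→{2, 5}, 2→{5}, 4→{3}, 5→{5}; union {0, 2, 3, 4, 5}; ε-closure = {0, 1, 2, 3, 4, 5}.
Read 'c': 0→{0, 4}, 1→{2, 5}, 2→{5}, 3→{3, 4}, 4→{3}, 5→{5}; union {0, 2, 3, 4, 5}; ε-closure = {0, 1, 2, 3, 4, 5}.
Read 'a': 0→{1, 2, 5}, 1→{2, 3, 4}, 2→{2, 4}, 3→{0, 2}, 4→{0, 5}, 5→{2, 3, 4}; now {0, 1, 2, 3, 4, 5}.
Read 'c': 0→{0, 4}, 1→{2, 5}, 2→{5}, 3→{3, 4}, 4→{3}, 5→{5}; union {0, 2, 3, 4, 5}; ε-closure = {0, 1, 2, 3, 4, 5}.
Read 'c': 0→{0, 4}, 1→{2, 5}, 2→{5}, 3→{3, 4}, 4→{3}, 5→{5}; union {0, 2, 3, 4, 5}; ε-closure = {0, 1, 2, 3, 4, 5}.
Read 'a': 0→{1, 2, 5}, 1→{2, 3, 4}, 2→{2, 4}, 3→{0, 2}, 4→{0, 5}, 5→{2, 3, 4}; now {0, 1, 2, 3, 4, 5}.

{0, 1, 2, 3, 4, 5}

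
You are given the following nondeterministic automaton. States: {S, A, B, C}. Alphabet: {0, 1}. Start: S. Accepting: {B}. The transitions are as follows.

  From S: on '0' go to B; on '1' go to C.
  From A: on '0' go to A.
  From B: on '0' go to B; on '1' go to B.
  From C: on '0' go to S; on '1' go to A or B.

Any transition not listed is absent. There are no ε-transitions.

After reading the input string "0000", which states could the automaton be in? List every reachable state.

Start in {S}.
Read '0': {S} → {B}.
Read '0': {B} → {B}.
Read '0': {B} → {B}.
Read '0': {B} → {B}.

{B}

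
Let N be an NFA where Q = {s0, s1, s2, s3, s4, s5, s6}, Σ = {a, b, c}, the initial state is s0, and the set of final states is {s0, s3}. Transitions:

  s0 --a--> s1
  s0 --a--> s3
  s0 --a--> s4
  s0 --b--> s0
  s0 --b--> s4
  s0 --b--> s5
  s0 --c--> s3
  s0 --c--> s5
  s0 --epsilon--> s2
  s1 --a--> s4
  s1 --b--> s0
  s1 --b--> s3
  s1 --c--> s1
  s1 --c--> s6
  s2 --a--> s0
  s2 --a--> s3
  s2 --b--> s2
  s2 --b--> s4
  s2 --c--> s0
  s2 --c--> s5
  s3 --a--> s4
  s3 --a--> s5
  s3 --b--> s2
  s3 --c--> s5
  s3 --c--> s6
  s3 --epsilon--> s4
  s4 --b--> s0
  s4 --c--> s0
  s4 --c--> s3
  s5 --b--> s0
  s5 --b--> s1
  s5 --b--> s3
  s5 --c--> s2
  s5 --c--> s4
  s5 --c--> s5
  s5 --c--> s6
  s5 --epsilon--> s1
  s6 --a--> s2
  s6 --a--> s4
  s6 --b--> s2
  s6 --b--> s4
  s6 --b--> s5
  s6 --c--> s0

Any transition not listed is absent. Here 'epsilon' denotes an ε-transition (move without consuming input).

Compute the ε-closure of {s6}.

{s6}

Begin with {s6}.
No ε-moves leave this set, so the closure equals the set itself.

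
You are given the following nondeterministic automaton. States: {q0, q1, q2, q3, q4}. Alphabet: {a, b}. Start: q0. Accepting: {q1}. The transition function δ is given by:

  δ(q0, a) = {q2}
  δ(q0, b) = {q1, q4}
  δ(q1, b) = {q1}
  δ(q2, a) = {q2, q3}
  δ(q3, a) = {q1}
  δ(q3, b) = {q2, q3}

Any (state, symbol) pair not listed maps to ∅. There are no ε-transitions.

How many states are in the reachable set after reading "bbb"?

1

Start in {q0}.
Read 'b': {q0} → {q1, q4}.
Read 'b': {q1, q4} → {q1}.
Read 'b': {q1} → {q1}.
That set has 1 state.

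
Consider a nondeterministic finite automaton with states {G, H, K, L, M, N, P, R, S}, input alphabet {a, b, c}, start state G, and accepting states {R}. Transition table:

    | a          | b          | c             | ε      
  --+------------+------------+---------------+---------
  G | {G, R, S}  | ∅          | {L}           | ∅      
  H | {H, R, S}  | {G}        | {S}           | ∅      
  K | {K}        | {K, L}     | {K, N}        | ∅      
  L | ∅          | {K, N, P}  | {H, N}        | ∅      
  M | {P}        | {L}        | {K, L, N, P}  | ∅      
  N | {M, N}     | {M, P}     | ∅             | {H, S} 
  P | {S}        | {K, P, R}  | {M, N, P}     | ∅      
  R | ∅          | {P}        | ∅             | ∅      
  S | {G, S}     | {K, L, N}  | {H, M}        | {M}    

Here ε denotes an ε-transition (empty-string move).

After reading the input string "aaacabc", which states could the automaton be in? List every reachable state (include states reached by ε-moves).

{H, K, L, M, N, P, S}

Start in {G}.
Read 'a': G→{G, R, S}; union {G, R, S}; ε-closure = {G, M, R, S}.
Read 'a': G→{G, R, S}, M→{P}, R→∅, S→{G, S}; union {G, P, R, S}; ε-closure = {G, M, P, R, S}.
Read 'a': G→{G, R, S}, M→{P}, P→{S}, R→∅, S→{G, S}; union {G, P, R, S}; ε-closure = {G, M, P, R, S}.
Read 'c': G→{L}, M→{K, L, N, P}, P→{M, N, P}, R→∅, S→{H, M}; union {H, K, L, M, N, P}; ε-closure = {H, K, L, M, N, P, S}.
Read 'a': H→{H, R, S}, K→{K}, L→∅, M→{P}, N→{M, N}, P→{S}, S→{G, S}; now {G, H, K, M, N, P, R, S}.
Read 'b': G→∅, H→{G}, K→{K, L}, M→{L}, N→{M, P}, P→{K, P, R}, R→{P}, S→{K, L, N}; union {G, K, L, M, N, P, R}; ε-closure = {G, H, K, L, M, N, P, R, S}.
Read 'c': G→{L}, H→{S}, K→{K, N}, L→{H, N}, M→{K, L, N, P}, N→∅, P→{M, N, P}, R→∅, S→{H, M}; now {H, K, L, M, N, P, S}.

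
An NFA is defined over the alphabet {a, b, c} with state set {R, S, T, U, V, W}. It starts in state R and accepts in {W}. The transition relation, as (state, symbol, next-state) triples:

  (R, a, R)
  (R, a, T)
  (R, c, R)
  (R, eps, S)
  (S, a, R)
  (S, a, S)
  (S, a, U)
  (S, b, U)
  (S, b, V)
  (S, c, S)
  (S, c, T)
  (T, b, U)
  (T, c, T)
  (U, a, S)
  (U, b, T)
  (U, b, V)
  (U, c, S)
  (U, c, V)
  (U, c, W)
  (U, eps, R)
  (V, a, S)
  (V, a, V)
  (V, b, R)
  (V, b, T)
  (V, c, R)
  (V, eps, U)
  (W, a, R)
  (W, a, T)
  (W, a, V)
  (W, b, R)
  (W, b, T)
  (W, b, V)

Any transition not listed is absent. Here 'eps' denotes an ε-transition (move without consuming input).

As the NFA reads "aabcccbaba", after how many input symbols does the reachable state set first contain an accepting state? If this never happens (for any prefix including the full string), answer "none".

4

Start: ε-closure({R}) = {R, S}.
Read 'a': R→{R, T}, S→{R, S, U}; now {R, S, T, U}.
Read 'a': R→{R, T}, S→{R, S, U}, T→∅, U→{S}; now {R, S, T, U}.
Read 'b': R→∅, S→{U, V}, T→{U}, U→{T, V}; union {T, U, V}; ε-closure = {R, S, T, U, V}.
Read 'c': R→{R}, S→{S, T}, T→{T}, U→{S, V, W}, V→{R}; union {R, S, T, V, W}; ε-closure = {R, S, T, U, V, W}.
None of the earlier sets intersect F, but {R, S, T, U, V, W} does.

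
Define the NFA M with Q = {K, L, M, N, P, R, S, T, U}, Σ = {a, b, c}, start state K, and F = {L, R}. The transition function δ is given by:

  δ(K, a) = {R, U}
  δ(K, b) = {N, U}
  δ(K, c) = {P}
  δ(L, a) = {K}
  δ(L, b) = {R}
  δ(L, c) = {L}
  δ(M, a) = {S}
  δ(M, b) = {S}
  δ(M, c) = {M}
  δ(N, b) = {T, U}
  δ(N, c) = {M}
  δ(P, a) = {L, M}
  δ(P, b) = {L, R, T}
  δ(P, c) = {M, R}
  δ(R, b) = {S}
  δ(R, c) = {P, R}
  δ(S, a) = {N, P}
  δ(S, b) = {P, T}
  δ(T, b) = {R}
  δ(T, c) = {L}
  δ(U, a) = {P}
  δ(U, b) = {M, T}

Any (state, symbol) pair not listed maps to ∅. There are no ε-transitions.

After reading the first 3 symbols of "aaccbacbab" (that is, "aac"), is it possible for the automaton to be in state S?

No

Start in {K}.
Read 'a': {K} → {R, U}.
Read 'a': {R, U} → {P}.
Read 'c': {P} → {M, R}.
State S is not in {M, R}.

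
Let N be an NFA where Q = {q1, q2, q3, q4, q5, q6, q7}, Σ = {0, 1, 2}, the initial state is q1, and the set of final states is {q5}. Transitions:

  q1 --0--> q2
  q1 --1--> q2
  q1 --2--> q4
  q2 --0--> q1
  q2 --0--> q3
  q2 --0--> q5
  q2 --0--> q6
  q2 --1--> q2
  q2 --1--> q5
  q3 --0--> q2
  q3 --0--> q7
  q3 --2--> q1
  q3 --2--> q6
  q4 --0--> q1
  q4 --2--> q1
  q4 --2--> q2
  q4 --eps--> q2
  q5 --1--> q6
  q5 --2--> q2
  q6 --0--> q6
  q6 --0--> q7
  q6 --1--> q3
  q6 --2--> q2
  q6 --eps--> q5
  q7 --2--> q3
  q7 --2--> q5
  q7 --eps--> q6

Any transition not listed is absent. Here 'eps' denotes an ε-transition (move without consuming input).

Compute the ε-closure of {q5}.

{q5}

Begin with {q5}.
No ε-moves leave this set, so the closure equals the set itself.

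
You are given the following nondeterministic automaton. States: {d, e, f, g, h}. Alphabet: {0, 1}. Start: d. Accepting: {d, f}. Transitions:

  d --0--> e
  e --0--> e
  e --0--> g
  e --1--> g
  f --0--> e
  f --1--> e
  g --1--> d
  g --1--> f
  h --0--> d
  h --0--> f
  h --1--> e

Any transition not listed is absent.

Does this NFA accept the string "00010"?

No

Start in {d}.
Read '0': d→{e}; now {e}.
Read '0': e→{e, g}; now {e, g}.
Read '0': e→{e, g}, g→∅; now {e, g}.
Read '1': e→{g}, g→{d, f}; now {d, f, g}.
Read '0': d→{e}, f→{e}, g→∅; now {e}.
The final set {e} contains no accepting state.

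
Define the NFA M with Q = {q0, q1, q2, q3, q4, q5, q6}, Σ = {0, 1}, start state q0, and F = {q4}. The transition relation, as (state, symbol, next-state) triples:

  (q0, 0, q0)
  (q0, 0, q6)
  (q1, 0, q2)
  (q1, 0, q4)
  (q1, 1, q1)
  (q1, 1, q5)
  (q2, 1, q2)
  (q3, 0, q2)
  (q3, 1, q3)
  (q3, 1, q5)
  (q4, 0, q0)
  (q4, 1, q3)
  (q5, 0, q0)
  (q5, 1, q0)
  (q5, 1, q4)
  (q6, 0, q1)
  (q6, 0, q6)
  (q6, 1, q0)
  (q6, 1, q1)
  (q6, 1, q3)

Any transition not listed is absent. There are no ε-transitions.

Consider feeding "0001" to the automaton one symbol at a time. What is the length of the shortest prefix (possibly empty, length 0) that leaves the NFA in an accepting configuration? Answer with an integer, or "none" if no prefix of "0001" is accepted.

Start in {q0}.
Read '0': q0→{q0, q6}; now {q0, q6}.
Read '0': q0→{q0, q6}, q6→{q1, q6}; now {q0, q1, q6}.
Read '0': q0→{q0, q6}, q1→{q2, q4}, q6→{q1, q6}; now {q0, q1, q2, q4, q6}.
None of the earlier sets intersect F, but {q0, q1, q2, q4, q6} does.

3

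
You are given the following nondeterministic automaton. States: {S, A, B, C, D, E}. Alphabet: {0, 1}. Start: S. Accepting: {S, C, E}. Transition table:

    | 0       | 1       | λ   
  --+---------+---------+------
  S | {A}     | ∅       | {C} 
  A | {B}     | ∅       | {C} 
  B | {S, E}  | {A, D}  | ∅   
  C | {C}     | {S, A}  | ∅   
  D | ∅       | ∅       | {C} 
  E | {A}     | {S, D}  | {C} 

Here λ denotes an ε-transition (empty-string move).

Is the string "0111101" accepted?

Yes

Start: ε-closure({S}) = {S, C}.
Read '0': {S, C} → {A, C}.
Read '1': {A, C} → {S, A, C}.
Read '1': {S, A, C} → {S, A, C}.
Read '1': {S, A, C} → {S, A, C}.
Read '1': {S, A, C} → {S, A, C}.
Read '0': {S, A, C} → {A, B, C}.
Read '1': {A, B, C} → {S, A, C, D}.
The final set {S, A, C, D} contains the accepting states S, C.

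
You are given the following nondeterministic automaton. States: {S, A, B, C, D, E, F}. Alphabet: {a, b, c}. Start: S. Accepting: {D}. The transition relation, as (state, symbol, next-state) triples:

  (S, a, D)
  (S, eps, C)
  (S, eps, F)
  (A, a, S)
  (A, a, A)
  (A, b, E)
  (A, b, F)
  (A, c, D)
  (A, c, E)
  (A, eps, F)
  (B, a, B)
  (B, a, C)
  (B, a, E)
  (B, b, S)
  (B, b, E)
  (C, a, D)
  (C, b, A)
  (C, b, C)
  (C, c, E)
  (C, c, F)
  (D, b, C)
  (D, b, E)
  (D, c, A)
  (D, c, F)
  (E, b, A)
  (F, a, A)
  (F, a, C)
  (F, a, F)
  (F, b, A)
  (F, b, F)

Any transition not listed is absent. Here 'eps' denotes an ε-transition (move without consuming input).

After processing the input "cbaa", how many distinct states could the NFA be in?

5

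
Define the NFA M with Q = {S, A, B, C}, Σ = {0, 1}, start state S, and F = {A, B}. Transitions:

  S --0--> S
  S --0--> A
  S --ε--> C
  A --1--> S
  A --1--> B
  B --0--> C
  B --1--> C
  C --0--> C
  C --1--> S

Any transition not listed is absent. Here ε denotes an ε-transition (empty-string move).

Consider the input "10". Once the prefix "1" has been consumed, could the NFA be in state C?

Yes

Start: ε-closure({S}) = {S, C}.
Read '1': {S, C} → {S, C}.
State C is in {S, C}.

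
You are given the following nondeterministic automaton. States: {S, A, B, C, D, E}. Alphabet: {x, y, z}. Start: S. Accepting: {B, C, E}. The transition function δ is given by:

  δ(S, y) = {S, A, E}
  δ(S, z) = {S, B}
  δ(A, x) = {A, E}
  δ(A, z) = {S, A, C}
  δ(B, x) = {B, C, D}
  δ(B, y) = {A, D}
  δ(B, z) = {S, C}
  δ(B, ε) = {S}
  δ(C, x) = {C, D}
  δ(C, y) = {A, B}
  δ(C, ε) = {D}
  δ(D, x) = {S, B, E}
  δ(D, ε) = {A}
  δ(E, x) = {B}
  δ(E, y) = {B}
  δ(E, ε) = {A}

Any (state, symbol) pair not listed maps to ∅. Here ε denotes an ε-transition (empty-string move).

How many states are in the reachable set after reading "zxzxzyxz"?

5

Start in {S}.
Read 'z': {S} → {S, B}.
Read 'x': {S, B} → {S, A, B, C, D}.
Read 'z': {S, A, B, C, D} → {S, A, B, C, D}.
Read 'x': {S, A, B, C, D} → {S, A, B, C, D, E}.
Read 'z': {S, A, B, C, D, E} → {S, A, B, C, D}.
Read 'y': {S, A, B, C, D} → {S, A, B, D, E}.
Read 'x': {S, A, B, D, E} → {S, A, B, C, D, E}.
Read 'z': {S, A, B, C, D, E} → {S, A, B, C, D}.
That set has 5 states.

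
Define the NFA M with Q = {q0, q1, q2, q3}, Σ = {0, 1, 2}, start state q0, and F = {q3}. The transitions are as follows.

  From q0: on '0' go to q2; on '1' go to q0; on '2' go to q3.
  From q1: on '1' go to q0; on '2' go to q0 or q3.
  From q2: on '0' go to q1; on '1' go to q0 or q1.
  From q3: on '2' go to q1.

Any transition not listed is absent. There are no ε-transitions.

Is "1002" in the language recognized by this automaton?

Start in {q0}.
Read '1': {q0} → {q0}.
Read '0': {q0} → {q2}.
Read '0': {q2} → {q1}.
Read '2': {q1} → {q0, q3}.
The final set {q0, q3} contains the accepting state q3.

Yes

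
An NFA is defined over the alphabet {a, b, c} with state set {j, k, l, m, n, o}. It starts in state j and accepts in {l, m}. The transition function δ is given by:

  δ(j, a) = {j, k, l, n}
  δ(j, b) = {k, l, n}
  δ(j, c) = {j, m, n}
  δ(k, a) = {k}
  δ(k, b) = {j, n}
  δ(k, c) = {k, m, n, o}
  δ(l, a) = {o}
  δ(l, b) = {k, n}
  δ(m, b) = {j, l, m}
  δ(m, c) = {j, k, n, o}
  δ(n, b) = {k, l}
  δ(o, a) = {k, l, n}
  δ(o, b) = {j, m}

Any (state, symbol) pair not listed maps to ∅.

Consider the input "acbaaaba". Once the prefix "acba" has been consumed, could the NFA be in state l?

Yes

Start in {j}.
Read 'a': j→{j, k, l, n}; now {j, k, l, n}.
Read 'c': j→{j, m, n}, k→{k, m, n, o}, l→∅, n→∅; now {j, k, m, n, o}.
Read 'b': j→{k, l, n}, k→{j, n}, m→{j, l, m}, n→{k, l}, o→{j, m}; now {j, k, l, m, n}.
Read 'a': j→{j, k, l, n}, k→{k}, l→{o}, m→∅, n→∅; now {j, k, l, n, o}.
State l is in {j, k, l, n, o}.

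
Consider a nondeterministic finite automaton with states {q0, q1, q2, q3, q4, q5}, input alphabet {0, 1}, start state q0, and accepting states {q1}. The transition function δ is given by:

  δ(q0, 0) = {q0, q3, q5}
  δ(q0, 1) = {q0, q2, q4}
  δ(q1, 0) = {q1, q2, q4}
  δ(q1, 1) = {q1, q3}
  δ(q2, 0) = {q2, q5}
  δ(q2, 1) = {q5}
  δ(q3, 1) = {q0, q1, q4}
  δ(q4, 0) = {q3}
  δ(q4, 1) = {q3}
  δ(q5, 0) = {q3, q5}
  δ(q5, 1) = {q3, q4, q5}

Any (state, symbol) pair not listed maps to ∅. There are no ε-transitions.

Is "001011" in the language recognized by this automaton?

Yes

Start in {q0}.
Read '0': {q0} → {q0, q3, q5}.
Read '0': {q0, q3, q5} → {q0, q3, q5}.
Read '1': {q0, q3, q5} → {q0, q1, q2, q3, q4, q5}.
Read '0': {q0, q1, q2, q3, q4, q5} → {q0, q1, q2, q3, q4, q5}.
Read '1': {q0, q1, q2, q3, q4, q5} → {q0, q1, q2, q3, q4, q5}.
Read '1': {q0, q1, q2, q3, q4, q5} → {q0, q1, q2, q3, q4, q5}.
The final set {q0, q1, q2, q3, q4, q5} contains the accepting state q1.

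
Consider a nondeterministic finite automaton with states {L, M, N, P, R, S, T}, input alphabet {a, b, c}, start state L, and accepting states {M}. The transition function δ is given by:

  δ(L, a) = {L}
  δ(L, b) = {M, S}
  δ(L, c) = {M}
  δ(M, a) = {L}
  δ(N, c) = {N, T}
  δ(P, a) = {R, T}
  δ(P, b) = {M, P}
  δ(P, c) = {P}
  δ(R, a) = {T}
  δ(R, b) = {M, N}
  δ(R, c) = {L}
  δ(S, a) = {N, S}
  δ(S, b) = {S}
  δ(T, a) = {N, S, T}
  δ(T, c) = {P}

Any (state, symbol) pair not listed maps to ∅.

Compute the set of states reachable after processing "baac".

Start in {L}.
Read 'b': L→{M, S}; now {M, S}.
Read 'a': M→{L}, S→{N, S}; now {L, N, S}.
Read 'a': L→{L}, N→∅, S→{N, S}; now {L, N, S}.
Read 'c': L→{M}, N→{N, T}, S→∅; now {M, N, T}.

{M, N, T}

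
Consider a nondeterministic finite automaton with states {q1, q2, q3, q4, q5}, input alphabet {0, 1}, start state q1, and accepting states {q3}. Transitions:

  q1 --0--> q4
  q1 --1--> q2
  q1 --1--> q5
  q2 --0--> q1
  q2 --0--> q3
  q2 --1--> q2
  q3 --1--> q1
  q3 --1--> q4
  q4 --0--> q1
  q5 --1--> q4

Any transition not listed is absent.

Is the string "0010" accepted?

Start in {q1}.
Read '0': q1→{q4}; now {q4}.
Read '0': q4→{q1}; now {q1}.
Read '1': q1→{q2, q5}; now {q2, q5}.
Read '0': q2→{q1, q3}, q5→∅; now {q1, q3}.
The final set {q1, q3} contains the accepting state q3.

Yes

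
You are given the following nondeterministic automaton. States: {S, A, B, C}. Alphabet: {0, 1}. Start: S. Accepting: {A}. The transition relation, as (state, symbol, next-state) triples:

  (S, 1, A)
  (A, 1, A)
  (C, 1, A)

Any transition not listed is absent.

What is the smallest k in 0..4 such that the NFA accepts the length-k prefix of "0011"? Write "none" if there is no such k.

none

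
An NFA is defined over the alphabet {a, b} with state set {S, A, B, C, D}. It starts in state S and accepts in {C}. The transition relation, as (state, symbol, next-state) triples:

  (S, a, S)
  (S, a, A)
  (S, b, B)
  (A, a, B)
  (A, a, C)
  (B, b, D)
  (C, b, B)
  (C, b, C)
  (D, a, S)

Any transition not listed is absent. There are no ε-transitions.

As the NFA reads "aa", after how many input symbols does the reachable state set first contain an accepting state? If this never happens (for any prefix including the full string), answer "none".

2

Start in {S}.
Read 'a': S→{S, A}; now {S, A}.
Read 'a': S→{S, A}, A→{B, C}; now {S, A, B, C}.
None of the earlier sets intersect F, but {S, A, B, C} does.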